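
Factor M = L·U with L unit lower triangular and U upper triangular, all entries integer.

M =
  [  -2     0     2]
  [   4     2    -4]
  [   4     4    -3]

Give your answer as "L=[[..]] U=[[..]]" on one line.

L=[[1,0,0],[-2,1,0],[-2,2,1]] U=[[-2,0,2],[0,2,0],[0,0,1]]

  row1 -= -2·row0 → [0,2,0]
  row2 -= -2·row0 → [0,4,1]
  row2 -= 2·row1 → [0,0,1]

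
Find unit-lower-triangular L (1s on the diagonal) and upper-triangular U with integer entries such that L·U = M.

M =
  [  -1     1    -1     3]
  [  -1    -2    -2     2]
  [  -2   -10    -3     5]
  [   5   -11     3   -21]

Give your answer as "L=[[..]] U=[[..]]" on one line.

  row1 -= 1·row0 → [0,-3,-1,-1]
  row2 -= 2·row0 → [0,-12,-1,-1]
  row3 -= -5·row0 → [0,-6,-2,-6]
  row2 -= 4·row1 → [0,0,3,3]
  row3 -= 2·row1 → [0,0,0,-4]
  row3 -= 0·row2 → [0,0,0,-4]

L=[[1,0,0,0],[1,1,0,0],[2,4,1,0],[-5,2,0,1]] U=[[-1,1,-1,3],[0,-3,-1,-1],[0,0,3,3],[0,0,0,-4]]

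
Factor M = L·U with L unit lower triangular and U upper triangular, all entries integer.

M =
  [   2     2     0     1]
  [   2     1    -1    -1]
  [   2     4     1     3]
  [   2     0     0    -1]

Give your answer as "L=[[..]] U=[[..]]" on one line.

  R1 -= 1·R0 → [0,-1,-1,-2]
  R2 -= 1·R0 → [0,2,1,2]
  R3 -= 1·R0 → [0,-2,0,-2]
  R2 -= -2·R1 → [0,0,-1,-2]
  R3 -= 2·R1 → [0,0,2,2]
  R3 -= -2·R2 → [0,0,0,-2]

L=[[1,0,0,0],[1,1,0,0],[1,-2,1,0],[1,2,-2,1]] U=[[2,2,0,1],[0,-1,-1,-2],[0,0,-1,-2],[0,0,0,-2]]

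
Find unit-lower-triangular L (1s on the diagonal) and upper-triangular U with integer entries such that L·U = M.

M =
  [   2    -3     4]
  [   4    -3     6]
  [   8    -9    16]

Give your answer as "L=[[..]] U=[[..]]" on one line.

L=[[1,0,0],[2,1,0],[4,1,1]] U=[[2,-3,4],[0,3,-2],[0,0,2]]

  R1 -= 2·R0 → [0,3,-2]
  R2 -= 4·R0 → [0,3,0]
  R2 -= 1·R1 → [0,0,2]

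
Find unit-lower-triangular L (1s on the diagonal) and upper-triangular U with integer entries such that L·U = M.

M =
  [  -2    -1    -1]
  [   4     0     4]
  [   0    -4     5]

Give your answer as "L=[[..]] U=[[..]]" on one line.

L=[[1,0,0],[-2,1,0],[0,2,1]] U=[[-2,-1,-1],[0,-2,2],[0,0,1]]

  r1 -= -2·r0 → [0,-2,2]
  r2 -= 0·r0 → [0,-4,5]
  r2 -= 2·r1 → [0,0,1]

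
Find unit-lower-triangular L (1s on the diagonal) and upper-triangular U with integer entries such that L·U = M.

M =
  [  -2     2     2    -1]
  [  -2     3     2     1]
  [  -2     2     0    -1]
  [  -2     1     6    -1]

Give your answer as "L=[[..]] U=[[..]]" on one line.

L=[[1,0,0,0],[1,1,0,0],[1,0,1,0],[1,-1,-2,1]] U=[[-2,2,2,-1],[0,1,0,2],[0,0,-2,0],[0,0,0,2]]

  r1 -= 1·r0 → [0,1,0,2]
  r2 -= 1·r0 → [0,0,-2,0]
  r3 -= 1·r0 → [0,-1,4,0]
  r2 -= 0·r1 → [0,0,-2,0]
  r3 -= -1·r1 → [0,0,4,2]
  r3 -= -2·r2 → [0,0,0,2]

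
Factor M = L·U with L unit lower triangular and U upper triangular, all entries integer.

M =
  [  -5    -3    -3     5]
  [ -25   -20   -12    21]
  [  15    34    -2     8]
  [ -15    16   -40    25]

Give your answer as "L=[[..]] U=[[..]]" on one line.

L=[[1,0,0,0],[5,1,0,0],[-3,-5,1,0],[3,-5,-4,1]] U=[[-5,-3,-3,5],[0,-5,3,-4],[0,0,4,3],[0,0,0,2]]

  row1 -= 5·row0 → [0,-5,3,-4]
  row2 -= -3·row0 → [0,25,-11,23]
  row3 -= 3·row0 → [0,25,-31,10]
  row2 -= -5·row1 → [0,0,4,3]
  row3 -= -5·row1 → [0,0,-16,-10]
  row3 -= -4·row2 → [0,0,0,2]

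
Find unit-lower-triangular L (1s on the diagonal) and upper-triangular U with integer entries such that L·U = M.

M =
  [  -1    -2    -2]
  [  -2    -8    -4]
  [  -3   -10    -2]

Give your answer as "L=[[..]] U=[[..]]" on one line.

L=[[1,0,0],[2,1,0],[3,1,1]] U=[[-1,-2,-2],[0,-4,0],[0,0,4]]

  row1 -= 2·row0 → [0,-4,0]
  row2 -= 3·row0 → [0,-4,4]
  row2 -= 1·row1 → [0,0,4]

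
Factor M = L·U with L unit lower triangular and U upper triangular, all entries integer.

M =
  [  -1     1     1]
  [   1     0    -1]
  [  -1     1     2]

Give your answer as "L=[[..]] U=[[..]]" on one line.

L=[[1,0,0],[-1,1,0],[1,0,1]] U=[[-1,1,1],[0,1,0],[0,0,1]]

  R1 -= -1·R0 → [0,1,0]
  R2 -= 1·R0 → [0,0,1]
  R2 -= 0·R1 → [0,0,1]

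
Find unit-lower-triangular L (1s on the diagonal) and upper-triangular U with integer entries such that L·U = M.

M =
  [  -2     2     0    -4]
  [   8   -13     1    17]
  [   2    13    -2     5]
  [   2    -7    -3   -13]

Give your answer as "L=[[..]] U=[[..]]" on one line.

  r1 -= -4·r0 → [0,-5,1,1]
  r2 -= -1·r0 → [0,15,-2,1]
  r3 -= -1·r0 → [0,-5,-3,-17]
  r2 -= -3·r1 → [0,0,1,4]
  r3 -= 1·r1 → [0,0,-4,-18]
  r3 -= -4·r2 → [0,0,0,-2]

L=[[1,0,0,0],[-4,1,0,0],[-1,-3,1,0],[-1,1,-4,1]] U=[[-2,2,0,-4],[0,-5,1,1],[0,0,1,4],[0,0,0,-2]]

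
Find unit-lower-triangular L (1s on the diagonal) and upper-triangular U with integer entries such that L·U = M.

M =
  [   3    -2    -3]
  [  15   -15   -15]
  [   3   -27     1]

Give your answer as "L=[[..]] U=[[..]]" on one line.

L=[[1,0,0],[5,1,0],[1,5,1]] U=[[3,-2,-3],[0,-5,0],[0,0,4]]

  row1 -= 5·row0 → [0,-5,0]
  row2 -= 1·row0 → [0,-25,4]
  row2 -= 5·row1 → [0,0,4]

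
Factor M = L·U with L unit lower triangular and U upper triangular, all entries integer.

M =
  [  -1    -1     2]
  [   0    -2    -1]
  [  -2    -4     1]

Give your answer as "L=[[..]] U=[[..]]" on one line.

L=[[1,0,0],[0,1,0],[2,1,1]] U=[[-1,-1,2],[0,-2,-1],[0,0,-2]]

  row1 -= 0·row0 → [0,-2,-1]
  row2 -= 2·row0 → [0,-2,-3]
  row2 -= 1·row1 → [0,0,-2]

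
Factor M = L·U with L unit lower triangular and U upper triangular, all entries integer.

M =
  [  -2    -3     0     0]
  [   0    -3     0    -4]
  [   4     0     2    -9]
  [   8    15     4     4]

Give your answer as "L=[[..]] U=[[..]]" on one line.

  R1 -= 0·R0 → [0,-3,0,-4]
  R2 -= -2·R0 → [0,-6,2,-9]
  R3 -= -4·R0 → [0,3,4,4]
  R2 -= 2·R1 → [0,0,2,-1]
  R3 -= -1·R1 → [0,0,4,0]
  R3 -= 2·R2 → [0,0,0,2]

L=[[1,0,0,0],[0,1,0,0],[-2,2,1,0],[-4,-1,2,1]] U=[[-2,-3,0,0],[0,-3,0,-4],[0,0,2,-1],[0,0,0,2]]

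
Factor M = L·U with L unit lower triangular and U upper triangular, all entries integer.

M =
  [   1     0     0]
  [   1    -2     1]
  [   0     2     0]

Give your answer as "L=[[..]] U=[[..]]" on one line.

L=[[1,0,0],[1,1,0],[0,-1,1]] U=[[1,0,0],[0,-2,1],[0,0,1]]

  row1 -= 1·row0 → [0,-2,1]
  row2 -= 0·row0 → [0,2,0]
  row2 -= -1·row1 → [0,0,1]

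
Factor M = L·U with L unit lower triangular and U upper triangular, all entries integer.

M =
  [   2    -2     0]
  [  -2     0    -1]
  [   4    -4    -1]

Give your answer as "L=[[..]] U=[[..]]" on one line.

L=[[1,0,0],[-1,1,0],[2,0,1]] U=[[2,-2,0],[0,-2,-1],[0,0,-1]]

  row1 -= -1·row0 → [0,-2,-1]
  row2 -= 2·row0 → [0,0,-1]
  row2 -= 0·row1 → [0,0,-1]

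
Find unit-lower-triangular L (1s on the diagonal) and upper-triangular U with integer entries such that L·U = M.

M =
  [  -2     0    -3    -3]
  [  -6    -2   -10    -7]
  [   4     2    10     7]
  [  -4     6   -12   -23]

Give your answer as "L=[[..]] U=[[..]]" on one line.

  r1 -= 3·r0 → [0,-2,-1,2]
  r2 -= -2·r0 → [0,2,4,1]
  r3 -= 2·r0 → [0,6,-6,-17]
  r2 -= -1·r1 → [0,0,3,3]
  r3 -= -3·r1 → [0,0,-9,-11]
  r3 -= -3·r2 → [0,0,0,-2]

L=[[1,0,0,0],[3,1,0,0],[-2,-1,1,0],[2,-3,-3,1]] U=[[-2,0,-3,-3],[0,-2,-1,2],[0,0,3,3],[0,0,0,-2]]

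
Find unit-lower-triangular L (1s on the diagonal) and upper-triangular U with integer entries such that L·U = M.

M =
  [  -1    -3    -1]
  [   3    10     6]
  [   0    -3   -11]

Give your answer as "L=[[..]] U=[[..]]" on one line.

L=[[1,0,0],[-3,1,0],[0,-3,1]] U=[[-1,-3,-1],[0,1,3],[0,0,-2]]

  r1 -= -3·r0 → [0,1,3]
  r2 -= 0·r0 → [0,-3,-11]
  r2 -= -3·r1 → [0,0,-2]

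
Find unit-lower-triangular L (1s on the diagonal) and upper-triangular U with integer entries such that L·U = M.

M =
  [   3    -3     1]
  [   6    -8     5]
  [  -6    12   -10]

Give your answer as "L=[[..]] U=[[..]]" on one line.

L=[[1,0,0],[2,1,0],[-2,-3,1]] U=[[3,-3,1],[0,-2,3],[0,0,1]]

  row1 -= 2·row0 → [0,-2,3]
  row2 -= -2·row0 → [0,6,-8]
  row2 -= -3·row1 → [0,0,1]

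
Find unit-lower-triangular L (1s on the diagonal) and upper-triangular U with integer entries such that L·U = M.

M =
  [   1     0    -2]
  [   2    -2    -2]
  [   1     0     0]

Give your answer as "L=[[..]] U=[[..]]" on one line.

L=[[1,0,0],[2,1,0],[1,0,1]] U=[[1,0,-2],[0,-2,2],[0,0,2]]

  R1 -= 2·R0 → [0,-2,2]
  R2 -= 1·R0 → [0,0,2]
  R2 -= 0·R1 → [0,0,2]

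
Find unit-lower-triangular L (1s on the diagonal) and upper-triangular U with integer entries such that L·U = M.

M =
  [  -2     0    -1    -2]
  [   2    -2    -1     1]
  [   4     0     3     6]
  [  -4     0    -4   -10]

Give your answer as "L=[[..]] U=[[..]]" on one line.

L=[[1,0,0,0],[-1,1,0,0],[-2,0,1,0],[2,0,-2,1]] U=[[-2,0,-1,-2],[0,-2,-2,-1],[0,0,1,2],[0,0,0,-2]]

  R1 -= -1·R0 → [0,-2,-2,-1]
  R2 -= -2·R0 → [0,0,1,2]
  R3 -= 2·R0 → [0,0,-2,-6]
  R2 -= 0·R1 → [0,0,1,2]
  R3 -= 0·R1 → [0,0,-2,-6]
  R3 -= -2·R2 → [0,0,0,-2]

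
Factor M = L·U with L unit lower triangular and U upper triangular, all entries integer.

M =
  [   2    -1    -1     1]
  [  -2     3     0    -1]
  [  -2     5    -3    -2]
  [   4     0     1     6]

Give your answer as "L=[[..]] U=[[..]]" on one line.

L=[[1,0,0,0],[-1,1,0,0],[-1,2,1,0],[2,1,-2,1]] U=[[2,-1,-1,1],[0,2,-1,0],[0,0,-2,-1],[0,0,0,2]]

  row1 -= -1·row0 → [0,2,-1,0]
  row2 -= -1·row0 → [0,4,-4,-1]
  row3 -= 2·row0 → [0,2,3,4]
  row2 -= 2·row1 → [0,0,-2,-1]
  row3 -= 1·row1 → [0,0,4,4]
  row3 -= -2·row2 → [0,0,0,2]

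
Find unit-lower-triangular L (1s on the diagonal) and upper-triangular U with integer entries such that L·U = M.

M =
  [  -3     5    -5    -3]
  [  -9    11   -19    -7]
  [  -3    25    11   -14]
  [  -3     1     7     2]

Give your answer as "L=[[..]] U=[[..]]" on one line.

L=[[1,0,0,0],[3,1,0,0],[1,-5,1,0],[1,1,-4,1]] U=[[-3,5,-5,-3],[0,-4,-4,2],[0,0,-4,-1],[0,0,0,-1]]

  row1 -= 3·row0 → [0,-4,-4,2]
  row2 -= 1·row0 → [0,20,16,-11]
  row3 -= 1·row0 → [0,-4,12,5]
  row2 -= -5·row1 → [0,0,-4,-1]
  row3 -= 1·row1 → [0,0,16,3]
  row3 -= -4·row2 → [0,0,0,-1]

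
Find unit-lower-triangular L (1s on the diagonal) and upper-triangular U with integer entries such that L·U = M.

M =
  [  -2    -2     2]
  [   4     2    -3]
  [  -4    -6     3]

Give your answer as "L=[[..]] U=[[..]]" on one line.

L=[[1,0,0],[-2,1,0],[2,1,1]] U=[[-2,-2,2],[0,-2,1],[0,0,-2]]

  r1 -= -2·r0 → [0,-2,1]
  r2 -= 2·r0 → [0,-2,-1]
  r2 -= 1·r1 → [0,0,-2]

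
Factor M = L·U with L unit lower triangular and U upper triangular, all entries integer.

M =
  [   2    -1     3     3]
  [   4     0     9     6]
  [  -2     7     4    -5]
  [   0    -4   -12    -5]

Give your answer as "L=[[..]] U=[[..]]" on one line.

  row1 -= 2·row0 → [0,2,3,0]
  row2 -= -1·row0 → [0,6,7,-2]
  row3 -= 0·row0 → [0,-4,-12,-5]
  row2 -= 3·row1 → [0,0,-2,-2]
  row3 -= -2·row1 → [0,0,-6,-5]
  row3 -= 3·row2 → [0,0,0,1]

L=[[1,0,0,0],[2,1,0,0],[-1,3,1,0],[0,-2,3,1]] U=[[2,-1,3,3],[0,2,3,0],[0,0,-2,-2],[0,0,0,1]]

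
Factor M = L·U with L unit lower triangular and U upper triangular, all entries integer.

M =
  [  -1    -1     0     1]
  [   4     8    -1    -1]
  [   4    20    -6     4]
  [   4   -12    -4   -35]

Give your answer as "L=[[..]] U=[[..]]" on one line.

L=[[1,0,0,0],[-4,1,0,0],[-4,4,1,0],[-4,-4,4,1]] U=[[-1,-1,0,1],[0,4,-1,3],[0,0,-2,-4],[0,0,0,-3]]

  R1 -= -4·R0 → [0,4,-1,3]
  R2 -= -4·R0 → [0,16,-6,8]
  R3 -= -4·R0 → [0,-16,-4,-31]
  R2 -= 4·R1 → [0,0,-2,-4]
  R3 -= -4·R1 → [0,0,-8,-19]
  R3 -= 4·R2 → [0,0,0,-3]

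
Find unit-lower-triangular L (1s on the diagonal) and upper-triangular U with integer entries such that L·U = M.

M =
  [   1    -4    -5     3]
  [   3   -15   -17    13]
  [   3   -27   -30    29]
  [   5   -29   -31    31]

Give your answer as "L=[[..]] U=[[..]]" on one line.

L=[[1,0,0,0],[3,1,0,0],[3,5,1,0],[5,3,0,1]] U=[[1,-4,-5,3],[0,-3,-2,4],[0,0,-5,0],[0,0,0,4]]

  R1 -= 3·R0 → [0,-3,-2,4]
  R2 -= 3·R0 → [0,-15,-15,20]
  R3 -= 5·R0 → [0,-9,-6,16]
  R2 -= 5·R1 → [0,0,-5,0]
  R3 -= 3·R1 → [0,0,0,4]
  R3 -= 0·R2 → [0,0,0,4]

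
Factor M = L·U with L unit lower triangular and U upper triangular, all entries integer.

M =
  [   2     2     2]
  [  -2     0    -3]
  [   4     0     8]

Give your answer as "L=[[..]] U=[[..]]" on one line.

L=[[1,0,0],[-1,1,0],[2,-2,1]] U=[[2,2,2],[0,2,-1],[0,0,2]]

  R1 -= -1·R0 → [0,2,-1]
  R2 -= 2·R0 → [0,-4,4]
  R2 -= -2·R1 → [0,0,2]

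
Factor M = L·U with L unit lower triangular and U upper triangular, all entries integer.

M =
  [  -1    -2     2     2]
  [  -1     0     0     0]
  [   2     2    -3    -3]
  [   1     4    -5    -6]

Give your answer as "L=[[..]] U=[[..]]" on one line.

L=[[1,0,0,0],[1,1,0,0],[-2,-1,1,0],[-1,1,1,1]] U=[[-1,-2,2,2],[0,2,-2,-2],[0,0,-1,-1],[0,0,0,-1]]

  R1 -= 1·R0 → [0,2,-2,-2]
  R2 -= -2·R0 → [0,-2,1,1]
  R3 -= -1·R0 → [0,2,-3,-4]
  R2 -= -1·R1 → [0,0,-1,-1]
  R3 -= 1·R1 → [0,0,-1,-2]
  R3 -= 1·R2 → [0,0,0,-1]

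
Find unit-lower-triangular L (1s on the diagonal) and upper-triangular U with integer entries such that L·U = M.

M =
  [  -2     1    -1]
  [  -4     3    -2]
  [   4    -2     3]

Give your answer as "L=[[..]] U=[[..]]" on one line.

  row1 -= 2·row0 → [0,1,0]
  row2 -= -2·row0 → [0,0,1]
  row2 -= 0·row1 → [0,0,1]

L=[[1,0,0],[2,1,0],[-2,0,1]] U=[[-2,1,-1],[0,1,0],[0,0,1]]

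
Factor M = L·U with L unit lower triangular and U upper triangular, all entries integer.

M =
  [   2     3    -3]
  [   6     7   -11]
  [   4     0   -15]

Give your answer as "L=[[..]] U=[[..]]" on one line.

  r1 -= 3·r0 → [0,-2,-2]
  r2 -= 2·r0 → [0,-6,-9]
  r2 -= 3·r1 → [0,0,-3]

L=[[1,0,0],[3,1,0],[2,3,1]] U=[[2,3,-3],[0,-2,-2],[0,0,-3]]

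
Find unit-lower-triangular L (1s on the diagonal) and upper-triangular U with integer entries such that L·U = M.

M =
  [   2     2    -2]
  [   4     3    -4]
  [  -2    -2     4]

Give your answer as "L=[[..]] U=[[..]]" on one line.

  row1 -= 2·row0 → [0,-1,0]
  row2 -= -1·row0 → [0,0,2]
  row2 -= 0·row1 → [0,0,2]

L=[[1,0,0],[2,1,0],[-1,0,1]] U=[[2,2,-2],[0,-1,0],[0,0,2]]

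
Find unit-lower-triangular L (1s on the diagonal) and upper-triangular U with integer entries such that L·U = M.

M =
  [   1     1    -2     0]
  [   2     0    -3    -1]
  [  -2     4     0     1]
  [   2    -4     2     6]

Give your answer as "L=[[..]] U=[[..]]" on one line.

L=[[1,0,0,0],[2,1,0,0],[-2,-3,1,0],[2,3,-3,1]] U=[[1,1,-2,0],[0,-2,1,-1],[0,0,-1,-2],[0,0,0,3]]

  R1 -= 2·R0 → [0,-2,1,-1]
  R2 -= -2·R0 → [0,6,-4,1]
  R3 -= 2·R0 → [0,-6,6,6]
  R2 -= -3·R1 → [0,0,-1,-2]
  R3 -= 3·R1 → [0,0,3,9]
  R3 -= -3·R2 → [0,0,0,3]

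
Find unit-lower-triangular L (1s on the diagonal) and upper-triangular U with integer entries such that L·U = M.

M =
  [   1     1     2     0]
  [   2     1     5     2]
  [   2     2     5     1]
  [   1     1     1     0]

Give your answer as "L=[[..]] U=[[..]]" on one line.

  R1 -= 2·R0 → [0,-1,1,2]
  R2 -= 2·R0 → [0,0,1,1]
  R3 -= 1·R0 → [0,0,-1,0]
  R2 -= 0·R1 → [0,0,1,1]
  R3 -= 0·R1 → [0,0,-1,0]
  R3 -= -1·R2 → [0,0,0,1]

L=[[1,0,0,0],[2,1,0,0],[2,0,1,0],[1,0,-1,1]] U=[[1,1,2,0],[0,-1,1,2],[0,0,1,1],[0,0,0,1]]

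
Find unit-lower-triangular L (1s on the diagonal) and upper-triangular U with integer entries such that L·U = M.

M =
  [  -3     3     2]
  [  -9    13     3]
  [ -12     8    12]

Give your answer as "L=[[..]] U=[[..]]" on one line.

L=[[1,0,0],[3,1,0],[4,-1,1]] U=[[-3,3,2],[0,4,-3],[0,0,1]]

  r1 -= 3·r0 → [0,4,-3]
  r2 -= 4·r0 → [0,-4,4]
  r2 -= -1·r1 → [0,0,1]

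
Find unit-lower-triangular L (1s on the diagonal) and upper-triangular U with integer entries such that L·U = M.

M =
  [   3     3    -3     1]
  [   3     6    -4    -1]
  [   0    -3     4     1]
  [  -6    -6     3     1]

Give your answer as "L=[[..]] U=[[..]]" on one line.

L=[[1,0,0,0],[1,1,0,0],[0,-1,1,0],[-2,0,-1,1]] U=[[3,3,-3,1],[0,3,-1,-2],[0,0,3,-1],[0,0,0,2]]

  r1 -= 1·r0 → [0,3,-1,-2]
  r2 -= 0·r0 → [0,-3,4,1]
  r3 -= -2·r0 → [0,0,-3,3]
  r2 -= -1·r1 → [0,0,3,-1]
  r3 -= 0·r1 → [0,0,-3,3]
  r3 -= -1·r2 → [0,0,0,2]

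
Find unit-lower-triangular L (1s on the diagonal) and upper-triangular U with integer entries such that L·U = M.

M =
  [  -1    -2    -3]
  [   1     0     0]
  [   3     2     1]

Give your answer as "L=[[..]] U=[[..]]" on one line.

L=[[1,0,0],[-1,1,0],[-3,2,1]] U=[[-1,-2,-3],[0,-2,-3],[0,0,-2]]

  R1 -= -1·R0 → [0,-2,-3]
  R2 -= -3·R0 → [0,-4,-8]
  R2 -= 2·R1 → [0,0,-2]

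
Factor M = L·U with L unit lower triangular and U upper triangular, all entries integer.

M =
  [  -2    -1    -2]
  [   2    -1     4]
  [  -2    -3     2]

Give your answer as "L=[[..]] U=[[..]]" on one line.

L=[[1,0,0],[-1,1,0],[1,1,1]] U=[[-2,-1,-2],[0,-2,2],[0,0,2]]

  row1 -= -1·row0 → [0,-2,2]
  row2 -= 1·row0 → [0,-2,4]
  row2 -= 1·row1 → [0,0,2]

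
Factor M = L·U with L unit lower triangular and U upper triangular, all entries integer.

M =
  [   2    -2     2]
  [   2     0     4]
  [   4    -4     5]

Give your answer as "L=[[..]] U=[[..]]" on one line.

L=[[1,0,0],[1,1,0],[2,0,1]] U=[[2,-2,2],[0,2,2],[0,0,1]]

  R1 -= 1·R0 → [0,2,2]
  R2 -= 2·R0 → [0,0,1]
  R2 -= 0·R1 → [0,0,1]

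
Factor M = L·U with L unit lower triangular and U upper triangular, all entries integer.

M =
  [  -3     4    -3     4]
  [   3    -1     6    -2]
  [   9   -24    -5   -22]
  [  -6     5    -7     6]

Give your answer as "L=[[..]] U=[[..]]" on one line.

L=[[1,0,0,0],[-1,1,0,0],[-3,-4,1,0],[2,-1,-1,1]] U=[[-3,4,-3,4],[0,3,3,2],[0,0,-2,-2],[0,0,0,-2]]

  row1 -= -1·row0 → [0,3,3,2]
  row2 -= -3·row0 → [0,-12,-14,-10]
  row3 -= 2·row0 → [0,-3,-1,-2]
  row2 -= -4·row1 → [0,0,-2,-2]
  row3 -= -1·row1 → [0,0,2,0]
  row3 -= -1·row2 → [0,0,0,-2]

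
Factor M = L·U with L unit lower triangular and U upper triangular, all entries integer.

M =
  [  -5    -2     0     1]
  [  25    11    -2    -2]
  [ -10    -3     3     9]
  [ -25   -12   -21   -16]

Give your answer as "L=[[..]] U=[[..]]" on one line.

  row1 -= -5·row0 → [0,1,-2,3]
  row2 -= 2·row0 → [0,1,3,7]
  row3 -= 5·row0 → [0,-2,-21,-21]
  row2 -= 1·row1 → [0,0,5,4]
  row3 -= -2·row1 → [0,0,-25,-15]
  row3 -= -5·row2 → [0,0,0,5]

L=[[1,0,0,0],[-5,1,0,0],[2,1,1,0],[5,-2,-5,1]] U=[[-5,-2,0,1],[0,1,-2,3],[0,0,5,4],[0,0,0,5]]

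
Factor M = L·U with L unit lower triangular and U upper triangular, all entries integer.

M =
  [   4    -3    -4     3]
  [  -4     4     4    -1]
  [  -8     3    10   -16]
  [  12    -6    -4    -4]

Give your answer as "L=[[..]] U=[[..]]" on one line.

L=[[1,0,0,0],[-1,1,0,0],[-2,-3,1,0],[3,3,4,1]] U=[[4,-3,-4,3],[0,1,0,2],[0,0,2,-4],[0,0,0,-3]]

  r1 -= -1·r0 → [0,1,0,2]
  r2 -= -2·r0 → [0,-3,2,-10]
  r3 -= 3·r0 → [0,3,8,-13]
  r2 -= -3·r1 → [0,0,2,-4]
  r3 -= 3·r1 → [0,0,8,-19]
  r3 -= 4·r2 → [0,0,0,-3]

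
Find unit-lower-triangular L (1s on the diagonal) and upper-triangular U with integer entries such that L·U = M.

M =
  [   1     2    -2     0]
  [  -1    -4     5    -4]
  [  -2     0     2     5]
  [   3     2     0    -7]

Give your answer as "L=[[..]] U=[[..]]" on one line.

  r1 -= -1·r0 → [0,-2,3,-4]
  r2 -= -2·r0 → [0,4,-2,5]
  r3 -= 3·r0 → [0,-4,6,-7]
  r2 -= -2·r1 → [0,0,4,-3]
  r3 -= 2·r1 → [0,0,0,1]
  r3 -= 0·r2 → [0,0,0,1]

L=[[1,0,0,0],[-1,1,0,0],[-2,-2,1,0],[3,2,0,1]] U=[[1,2,-2,0],[0,-2,3,-4],[0,0,4,-3],[0,0,0,1]]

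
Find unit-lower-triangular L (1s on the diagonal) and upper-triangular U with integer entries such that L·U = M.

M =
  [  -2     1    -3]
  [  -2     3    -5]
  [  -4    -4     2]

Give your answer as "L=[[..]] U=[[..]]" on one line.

L=[[1,0,0],[1,1,0],[2,-3,1]] U=[[-2,1,-3],[0,2,-2],[0,0,2]]

  row1 -= 1·row0 → [0,2,-2]
  row2 -= 2·row0 → [0,-6,8]
  row2 -= -3·row1 → [0,0,2]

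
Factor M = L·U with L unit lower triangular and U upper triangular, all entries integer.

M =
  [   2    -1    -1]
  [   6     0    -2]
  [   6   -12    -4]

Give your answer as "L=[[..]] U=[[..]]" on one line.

  R1 -= 3·R0 → [0,3,1]
  R2 -= 3·R0 → [0,-9,-1]
  R2 -= -3·R1 → [0,0,2]

L=[[1,0,0],[3,1,0],[3,-3,1]] U=[[2,-1,-1],[0,3,1],[0,0,2]]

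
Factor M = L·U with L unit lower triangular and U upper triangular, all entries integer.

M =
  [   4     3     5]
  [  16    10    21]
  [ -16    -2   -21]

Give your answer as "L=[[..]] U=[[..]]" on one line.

  r1 -= 4·r0 → [0,-2,1]
  r2 -= -4·r0 → [0,10,-1]
  r2 -= -5·r1 → [0,0,4]

L=[[1,0,0],[4,1,0],[-4,-5,1]] U=[[4,3,5],[0,-2,1],[0,0,4]]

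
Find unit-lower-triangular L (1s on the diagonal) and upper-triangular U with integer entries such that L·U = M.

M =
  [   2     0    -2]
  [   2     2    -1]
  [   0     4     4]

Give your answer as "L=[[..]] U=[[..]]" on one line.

  r1 -= 1·r0 → [0,2,1]
  r2 -= 0·r0 → [0,4,4]
  r2 -= 2·r1 → [0,0,2]

L=[[1,0,0],[1,1,0],[0,2,1]] U=[[2,0,-2],[0,2,1],[0,0,2]]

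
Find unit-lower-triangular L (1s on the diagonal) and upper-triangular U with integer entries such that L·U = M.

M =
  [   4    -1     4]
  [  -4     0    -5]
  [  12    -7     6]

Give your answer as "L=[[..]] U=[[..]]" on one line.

L=[[1,0,0],[-1,1,0],[3,4,1]] U=[[4,-1,4],[0,-1,-1],[0,0,-2]]

  R1 -= -1·R0 → [0,-1,-1]
  R2 -= 3·R0 → [0,-4,-6]
  R2 -= 4·R1 → [0,0,-2]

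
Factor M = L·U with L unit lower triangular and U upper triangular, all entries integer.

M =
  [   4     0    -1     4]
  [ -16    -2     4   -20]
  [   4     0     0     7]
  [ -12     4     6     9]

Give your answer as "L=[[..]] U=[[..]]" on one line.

L=[[1,0,0,0],[-4,1,0,0],[1,0,1,0],[-3,-2,3,1]] U=[[4,0,-1,4],[0,-2,0,-4],[0,0,1,3],[0,0,0,4]]

  r1 -= -4·r0 → [0,-2,0,-4]
  r2 -= 1·r0 → [0,0,1,3]
  r3 -= -3·r0 → [0,4,3,21]
  r2 -= 0·r1 → [0,0,1,3]
  r3 -= -2·r1 → [0,0,3,13]
  r3 -= 3·r2 → [0,0,0,4]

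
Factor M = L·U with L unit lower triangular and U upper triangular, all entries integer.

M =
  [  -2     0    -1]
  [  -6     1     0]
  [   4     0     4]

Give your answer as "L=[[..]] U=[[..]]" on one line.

  r1 -= 3·r0 → [0,1,3]
  r2 -= -2·r0 → [0,0,2]
  r2 -= 0·r1 → [0,0,2]

L=[[1,0,0],[3,1,0],[-2,0,1]] U=[[-2,0,-1],[0,1,3],[0,0,2]]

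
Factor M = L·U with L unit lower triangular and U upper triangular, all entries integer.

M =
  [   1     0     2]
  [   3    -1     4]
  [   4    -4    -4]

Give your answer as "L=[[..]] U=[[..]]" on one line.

L=[[1,0,0],[3,1,0],[4,4,1]] U=[[1,0,2],[0,-1,-2],[0,0,-4]]

  R1 -= 3·R0 → [0,-1,-2]
  R2 -= 4·R0 → [0,-4,-12]
  R2 -= 4·R1 → [0,0,-4]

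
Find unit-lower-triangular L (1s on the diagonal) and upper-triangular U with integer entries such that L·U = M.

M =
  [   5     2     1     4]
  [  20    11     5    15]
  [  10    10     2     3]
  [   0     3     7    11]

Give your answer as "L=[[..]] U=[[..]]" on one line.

  r1 -= 4·r0 → [0,3,1,-1]
  r2 -= 2·r0 → [0,6,0,-5]
  r3 -= 0·r0 → [0,3,7,11]
  r2 -= 2·r1 → [0,0,-2,-3]
  r3 -= 1·r1 → [0,0,6,12]
  r3 -= -3·r2 → [0,0,0,3]

L=[[1,0,0,0],[4,1,0,0],[2,2,1,0],[0,1,-3,1]] U=[[5,2,1,4],[0,3,1,-1],[0,0,-2,-3],[0,0,0,3]]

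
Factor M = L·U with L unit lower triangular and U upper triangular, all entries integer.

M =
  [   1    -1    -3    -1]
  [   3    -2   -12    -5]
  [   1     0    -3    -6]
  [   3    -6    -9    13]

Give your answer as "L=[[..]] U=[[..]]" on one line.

L=[[1,0,0,0],[3,1,0,0],[1,1,1,0],[3,-3,-3,1]] U=[[1,-1,-3,-1],[0,1,-3,-2],[0,0,3,-3],[0,0,0,1]]

  R1 -= 3·R0 → [0,1,-3,-2]
  R2 -= 1·R0 → [0,1,0,-5]
  R3 -= 3·R0 → [0,-3,0,16]
  R2 -= 1·R1 → [0,0,3,-3]
  R3 -= -3·R1 → [0,0,-9,10]
  R3 -= -3·R2 → [0,0,0,1]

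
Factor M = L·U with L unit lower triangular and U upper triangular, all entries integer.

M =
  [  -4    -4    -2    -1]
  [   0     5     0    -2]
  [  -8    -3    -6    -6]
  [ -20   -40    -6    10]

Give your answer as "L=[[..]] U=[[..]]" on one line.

L=[[1,0,0,0],[0,1,0,0],[2,1,1,0],[5,-4,-2,1]] U=[[-4,-4,-2,-1],[0,5,0,-2],[0,0,-2,-2],[0,0,0,3]]

  r1 -= 0·r0 → [0,5,0,-2]
  r2 -= 2·r0 → [0,5,-2,-4]
  r3 -= 5·r0 → [0,-20,4,15]
  r2 -= 1·r1 → [0,0,-2,-2]
  r3 -= -4·r1 → [0,0,4,7]
  r3 -= -2·r2 → [0,0,0,3]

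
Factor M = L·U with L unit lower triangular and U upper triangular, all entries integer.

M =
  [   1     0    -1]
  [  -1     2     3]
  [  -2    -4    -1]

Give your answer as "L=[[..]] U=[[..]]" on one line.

  R1 -= -1·R0 → [0,2,2]
  R2 -= -2·R0 → [0,-4,-3]
  R2 -= -2·R1 → [0,0,1]

L=[[1,0,0],[-1,1,0],[-2,-2,1]] U=[[1,0,-1],[0,2,2],[0,0,1]]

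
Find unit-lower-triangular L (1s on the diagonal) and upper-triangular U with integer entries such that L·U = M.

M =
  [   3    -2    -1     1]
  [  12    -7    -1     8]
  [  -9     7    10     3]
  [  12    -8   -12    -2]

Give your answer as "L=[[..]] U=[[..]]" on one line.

L=[[1,0,0,0],[4,1,0,0],[-3,1,1,0],[4,0,-2,1]] U=[[3,-2,-1,1],[0,1,3,4],[0,0,4,2],[0,0,0,-2]]

  row1 -= 4·row0 → [0,1,3,4]
  row2 -= -3·row0 → [0,1,7,6]
  row3 -= 4·row0 → [0,0,-8,-6]
  row2 -= 1·row1 → [0,0,4,2]
  row3 -= 0·row1 → [0,0,-8,-6]
  row3 -= -2·row2 → [0,0,0,-2]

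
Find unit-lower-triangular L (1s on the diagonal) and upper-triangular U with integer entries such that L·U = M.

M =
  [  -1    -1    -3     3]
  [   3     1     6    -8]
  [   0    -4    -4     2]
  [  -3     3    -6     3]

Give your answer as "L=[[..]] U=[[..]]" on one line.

  R1 -= -3·R0 → [0,-2,-3,1]
  R2 -= 0·R0 → [0,-4,-4,2]
  R3 -= 3·R0 → [0,6,3,-6]
  R2 -= 2·R1 → [0,0,2,0]
  R3 -= -3·R1 → [0,0,-6,-3]
  R3 -= -3·R2 → [0,0,0,-3]

L=[[1,0,0,0],[-3,1,0,0],[0,2,1,0],[3,-3,-3,1]] U=[[-1,-1,-3,3],[0,-2,-3,1],[0,0,2,0],[0,0,0,-3]]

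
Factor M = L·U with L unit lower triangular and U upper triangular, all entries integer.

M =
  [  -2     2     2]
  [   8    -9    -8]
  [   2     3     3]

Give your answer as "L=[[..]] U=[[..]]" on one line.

  R1 -= -4·R0 → [0,-1,0]
  R2 -= -1·R0 → [0,5,5]
  R2 -= -5·R1 → [0,0,5]

L=[[1,0,0],[-4,1,0],[-1,-5,1]] U=[[-2,2,2],[0,-1,0],[0,0,5]]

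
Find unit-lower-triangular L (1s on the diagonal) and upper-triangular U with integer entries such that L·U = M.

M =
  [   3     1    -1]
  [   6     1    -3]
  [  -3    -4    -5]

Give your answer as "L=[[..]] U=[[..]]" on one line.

  R1 -= 2·R0 → [0,-1,-1]
  R2 -= -1·R0 → [0,-3,-6]
  R2 -= 3·R1 → [0,0,-3]

L=[[1,0,0],[2,1,0],[-1,3,1]] U=[[3,1,-1],[0,-1,-1],[0,0,-3]]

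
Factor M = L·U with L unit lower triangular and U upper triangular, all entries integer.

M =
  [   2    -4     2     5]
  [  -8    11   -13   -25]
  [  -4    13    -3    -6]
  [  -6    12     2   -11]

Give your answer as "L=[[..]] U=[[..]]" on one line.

  r1 -= -4·r0 → [0,-5,-5,-5]
  r2 -= -2·r0 → [0,5,1,4]
  r3 -= -3·r0 → [0,0,8,4]
  r2 -= -1·r1 → [0,0,-4,-1]
  r3 -= 0·r1 → [0,0,8,4]
  r3 -= -2·r2 → [0,0,0,2]

L=[[1,0,0,0],[-4,1,0,0],[-2,-1,1,0],[-3,0,-2,1]] U=[[2,-4,2,5],[0,-5,-5,-5],[0,0,-4,-1],[0,0,0,2]]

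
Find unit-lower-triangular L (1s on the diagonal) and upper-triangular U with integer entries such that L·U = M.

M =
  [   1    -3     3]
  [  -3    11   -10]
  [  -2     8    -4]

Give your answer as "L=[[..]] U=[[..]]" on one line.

L=[[1,0,0],[-3,1,0],[-2,1,1]] U=[[1,-3,3],[0,2,-1],[0,0,3]]

  R1 -= -3·R0 → [0,2,-1]
  R2 -= -2·R0 → [0,2,2]
  R2 -= 1·R1 → [0,0,3]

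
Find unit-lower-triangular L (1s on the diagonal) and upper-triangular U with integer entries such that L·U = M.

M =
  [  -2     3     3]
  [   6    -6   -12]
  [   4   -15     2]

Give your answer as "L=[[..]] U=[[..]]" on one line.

  row1 -= -3·row0 → [0,3,-3]
  row2 -= -2·row0 → [0,-9,8]
  row2 -= -3·row1 → [0,0,-1]

L=[[1,0,0],[-3,1,0],[-2,-3,1]] U=[[-2,3,3],[0,3,-3],[0,0,-1]]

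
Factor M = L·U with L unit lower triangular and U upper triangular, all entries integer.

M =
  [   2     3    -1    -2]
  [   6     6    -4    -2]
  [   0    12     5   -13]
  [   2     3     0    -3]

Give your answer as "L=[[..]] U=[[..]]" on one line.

L=[[1,0,0,0],[3,1,0,0],[0,-4,1,0],[1,0,1,1]] U=[[2,3,-1,-2],[0,-3,-1,4],[0,0,1,3],[0,0,0,-4]]

  row1 -= 3·row0 → [0,-3,-1,4]
  row2 -= 0·row0 → [0,12,5,-13]
  row3 -= 1·row0 → [0,0,1,-1]
  row2 -= -4·row1 → [0,0,1,3]
  row3 -= 0·row1 → [0,0,1,-1]
  row3 -= 1·row2 → [0,0,0,-4]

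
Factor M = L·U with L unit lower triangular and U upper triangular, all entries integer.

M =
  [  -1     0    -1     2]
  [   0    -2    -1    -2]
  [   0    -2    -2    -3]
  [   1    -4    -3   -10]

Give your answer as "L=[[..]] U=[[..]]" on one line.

L=[[1,0,0,0],[0,1,0,0],[0,1,1,0],[-1,2,2,1]] U=[[-1,0,-1,2],[0,-2,-1,-2],[0,0,-1,-1],[0,0,0,-2]]

  row1 -= 0·row0 → [0,-2,-1,-2]
  row2 -= 0·row0 → [0,-2,-2,-3]
  row3 -= -1·row0 → [0,-4,-4,-8]
  row2 -= 1·row1 → [0,0,-1,-1]
  row3 -= 2·row1 → [0,0,-2,-4]
  row3 -= 2·row2 → [0,0,0,-2]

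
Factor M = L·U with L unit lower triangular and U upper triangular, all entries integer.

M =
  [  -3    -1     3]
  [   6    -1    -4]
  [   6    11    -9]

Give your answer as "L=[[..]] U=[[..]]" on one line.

L=[[1,0,0],[-2,1,0],[-2,-3,1]] U=[[-3,-1,3],[0,-3,2],[0,0,3]]

  R1 -= -2·R0 → [0,-3,2]
  R2 -= -2·R0 → [0,9,-3]
  R2 -= -3·R1 → [0,0,3]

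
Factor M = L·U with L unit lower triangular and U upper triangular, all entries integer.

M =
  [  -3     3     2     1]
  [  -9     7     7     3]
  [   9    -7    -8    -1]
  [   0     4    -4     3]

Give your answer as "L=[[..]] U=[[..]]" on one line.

L=[[1,0,0,0],[3,1,0,0],[-3,-1,1,0],[0,-2,2,1]] U=[[-3,3,2,1],[0,-2,1,0],[0,0,-1,2],[0,0,0,-1]]

  row1 -= 3·row0 → [0,-2,1,0]
  row2 -= -3·row0 → [0,2,-2,2]
  row3 -= 0·row0 → [0,4,-4,3]
  row2 -= -1·row1 → [0,0,-1,2]
  row3 -= -2·row1 → [0,0,-2,3]
  row3 -= 2·row2 → [0,0,0,-1]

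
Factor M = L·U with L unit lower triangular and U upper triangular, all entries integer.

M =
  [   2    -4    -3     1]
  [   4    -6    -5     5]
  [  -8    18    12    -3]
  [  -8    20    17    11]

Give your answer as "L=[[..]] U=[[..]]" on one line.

  r1 -= 2·r0 → [0,2,1,3]
  r2 -= -4·r0 → [0,2,0,1]
  r3 -= -4·r0 → [0,4,5,15]
  r2 -= 1·r1 → [0,0,-1,-2]
  r3 -= 2·r1 → [0,0,3,9]
  r3 -= -3·r2 → [0,0,0,3]

L=[[1,0,0,0],[2,1,0,0],[-4,1,1,0],[-4,2,-3,1]] U=[[2,-4,-3,1],[0,2,1,3],[0,0,-1,-2],[0,0,0,3]]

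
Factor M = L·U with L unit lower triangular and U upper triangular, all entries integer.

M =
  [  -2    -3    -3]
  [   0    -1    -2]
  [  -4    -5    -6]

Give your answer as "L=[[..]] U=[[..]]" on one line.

  r1 -= 0·r0 → [0,-1,-2]
  r2 -= 2·r0 → [0,1,0]
  r2 -= -1·r1 → [0,0,-2]

L=[[1,0,0],[0,1,0],[2,-1,1]] U=[[-2,-3,-3],[0,-1,-2],[0,0,-2]]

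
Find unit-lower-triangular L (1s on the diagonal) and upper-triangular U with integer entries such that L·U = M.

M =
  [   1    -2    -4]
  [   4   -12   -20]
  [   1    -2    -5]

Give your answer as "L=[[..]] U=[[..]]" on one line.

L=[[1,0,0],[4,1,0],[1,0,1]] U=[[1,-2,-4],[0,-4,-4],[0,0,-1]]

  R1 -= 4·R0 → [0,-4,-4]
  R2 -= 1·R0 → [0,0,-1]
  R2 -= 0·R1 → [0,0,-1]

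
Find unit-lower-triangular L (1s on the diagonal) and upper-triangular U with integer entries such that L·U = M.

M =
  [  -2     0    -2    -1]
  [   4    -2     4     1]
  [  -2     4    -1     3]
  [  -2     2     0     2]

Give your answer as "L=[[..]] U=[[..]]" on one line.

  row1 -= -2·row0 → [0,-2,0,-1]
  row2 -= 1·row0 → [0,4,1,4]
  row3 -= 1·row0 → [0,2,2,3]
  row2 -= -2·row1 → [0,0,1,2]
  row3 -= -1·row1 → [0,0,2,2]
  row3 -= 2·row2 → [0,0,0,-2]

L=[[1,0,0,0],[-2,1,0,0],[1,-2,1,0],[1,-1,2,1]] U=[[-2,0,-2,-1],[0,-2,0,-1],[0,0,1,2],[0,0,0,-2]]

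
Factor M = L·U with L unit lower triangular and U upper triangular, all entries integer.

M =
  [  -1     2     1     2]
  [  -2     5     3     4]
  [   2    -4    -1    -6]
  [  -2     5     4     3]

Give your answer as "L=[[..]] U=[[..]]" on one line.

L=[[1,0,0,0],[2,1,0,0],[-2,0,1,0],[2,1,1,1]] U=[[-1,2,1,2],[0,1,1,0],[0,0,1,-2],[0,0,0,1]]

  R1 -= 2·R0 → [0,1,1,0]
  R2 -= -2·R0 → [0,0,1,-2]
  R3 -= 2·R0 → [0,1,2,-1]
  R2 -= 0·R1 → [0,0,1,-2]
  R3 -= 1·R1 → [0,0,1,-1]
  R3 -= 1·R2 → [0,0,0,1]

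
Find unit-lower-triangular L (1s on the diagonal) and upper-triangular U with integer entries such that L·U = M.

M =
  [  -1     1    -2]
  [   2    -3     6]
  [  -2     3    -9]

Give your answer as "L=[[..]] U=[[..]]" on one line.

  r1 -= -2·r0 → [0,-1,2]
  r2 -= 2·r0 → [0,1,-5]
  r2 -= -1·r1 → [0,0,-3]

L=[[1,0,0],[-2,1,0],[2,-1,1]] U=[[-1,1,-2],[0,-1,2],[0,0,-3]]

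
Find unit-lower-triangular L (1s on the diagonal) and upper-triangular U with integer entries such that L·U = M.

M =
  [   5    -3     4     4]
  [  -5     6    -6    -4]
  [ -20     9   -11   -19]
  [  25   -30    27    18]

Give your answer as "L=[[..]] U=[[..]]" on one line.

  r1 -= -1·r0 → [0,3,-2,0]
  r2 -= -4·r0 → [0,-3,5,-3]
  r3 -= 5·r0 → [0,-15,7,-2]
  r2 -= -1·r1 → [0,0,3,-3]
  r3 -= -5·r1 → [0,0,-3,-2]
  r3 -= -1·r2 → [0,0,0,-5]

L=[[1,0,0,0],[-1,1,0,0],[-4,-1,1,0],[5,-5,-1,1]] U=[[5,-3,4,4],[0,3,-2,0],[0,0,3,-3],[0,0,0,-5]]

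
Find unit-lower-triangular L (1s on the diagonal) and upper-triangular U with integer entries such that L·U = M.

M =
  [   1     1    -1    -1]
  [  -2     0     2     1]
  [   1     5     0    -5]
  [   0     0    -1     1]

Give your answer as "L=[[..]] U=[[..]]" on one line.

  row1 -= -2·row0 → [0,2,0,-1]
  row2 -= 1·row0 → [0,4,1,-4]
  row3 -= 0·row0 → [0,0,-1,1]
  row2 -= 2·row1 → [0,0,1,-2]
  row3 -= 0·row1 → [0,0,-1,1]
  row3 -= -1·row2 → [0,0,0,-1]

L=[[1,0,0,0],[-2,1,0,0],[1,2,1,0],[0,0,-1,1]] U=[[1,1,-1,-1],[0,2,0,-1],[0,0,1,-2],[0,0,0,-1]]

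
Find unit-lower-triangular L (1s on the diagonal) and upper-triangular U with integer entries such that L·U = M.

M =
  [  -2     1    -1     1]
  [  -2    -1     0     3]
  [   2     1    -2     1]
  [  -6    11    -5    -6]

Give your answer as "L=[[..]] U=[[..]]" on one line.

  row1 -= 1·row0 → [0,-2,1,2]
  row2 -= -1·row0 → [0,2,-3,2]
  row3 -= 3·row0 → [0,8,-2,-9]
  row2 -= -1·row1 → [0,0,-2,4]
  row3 -= -4·row1 → [0,0,2,-1]
  row3 -= -1·row2 → [0,0,0,3]

L=[[1,0,0,0],[1,1,0,0],[-1,-1,1,0],[3,-4,-1,1]] U=[[-2,1,-1,1],[0,-2,1,2],[0,0,-2,4],[0,0,0,3]]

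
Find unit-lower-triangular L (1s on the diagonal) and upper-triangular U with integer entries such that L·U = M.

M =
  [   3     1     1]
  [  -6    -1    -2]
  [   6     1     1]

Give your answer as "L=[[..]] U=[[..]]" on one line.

L=[[1,0,0],[-2,1,0],[2,-1,1]] U=[[3,1,1],[0,1,0],[0,0,-1]]

  R1 -= -2·R0 → [0,1,0]
  R2 -= 2·R0 → [0,-1,-1]
  R2 -= -1·R1 → [0,0,-1]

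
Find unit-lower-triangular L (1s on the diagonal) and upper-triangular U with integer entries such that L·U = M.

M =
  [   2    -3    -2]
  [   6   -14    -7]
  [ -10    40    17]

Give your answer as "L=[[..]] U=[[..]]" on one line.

  row1 -= 3·row0 → [0,-5,-1]
  row2 -= -5·row0 → [0,25,7]
  row2 -= -5·row1 → [0,0,2]

L=[[1,0,0],[3,1,0],[-5,-5,1]] U=[[2,-3,-2],[0,-5,-1],[0,0,2]]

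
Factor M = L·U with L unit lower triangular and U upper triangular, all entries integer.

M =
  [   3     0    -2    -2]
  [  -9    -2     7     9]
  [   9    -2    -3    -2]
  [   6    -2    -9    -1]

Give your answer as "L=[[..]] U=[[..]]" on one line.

  row1 -= -3·row0 → [0,-2,1,3]
  row2 -= 3·row0 → [0,-2,3,4]
  row3 -= 2·row0 → [0,-2,-5,3]
  row2 -= 1·row1 → [0,0,2,1]
  row3 -= 1·row1 → [0,0,-6,0]
  row3 -= -3·row2 → [0,0,0,3]

L=[[1,0,0,0],[-3,1,0,0],[3,1,1,0],[2,1,-3,1]] U=[[3,0,-2,-2],[0,-2,1,3],[0,0,2,1],[0,0,0,3]]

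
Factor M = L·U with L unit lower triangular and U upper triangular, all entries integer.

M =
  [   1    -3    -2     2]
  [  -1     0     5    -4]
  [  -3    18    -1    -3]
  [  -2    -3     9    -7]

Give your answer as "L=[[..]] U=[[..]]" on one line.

  row1 -= -1·row0 → [0,-3,3,-2]
  row2 -= -3·row0 → [0,9,-7,3]
  row3 -= -2·row0 → [0,-9,5,-3]
  row2 -= -3·row1 → [0,0,2,-3]
  row3 -= 3·row1 → [0,0,-4,3]
  row3 -= -2·row2 → [0,0,0,-3]

L=[[1,0,0,0],[-1,1,0,0],[-3,-3,1,0],[-2,3,-2,1]] U=[[1,-3,-2,2],[0,-3,3,-2],[0,0,2,-3],[0,0,0,-3]]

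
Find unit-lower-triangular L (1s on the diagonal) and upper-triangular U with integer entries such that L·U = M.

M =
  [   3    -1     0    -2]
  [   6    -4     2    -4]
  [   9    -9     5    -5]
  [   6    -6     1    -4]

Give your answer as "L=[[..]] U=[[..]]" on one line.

  r1 -= 2·r0 → [0,-2,2,0]
  r2 -= 3·r0 → [0,-6,5,1]
  r3 -= 2·r0 → [0,-4,1,0]
  r2 -= 3·r1 → [0,0,-1,1]
  r3 -= 2·r1 → [0,0,-3,0]
  r3 -= 3·r2 → [0,0,0,-3]

L=[[1,0,0,0],[2,1,0,0],[3,3,1,0],[2,2,3,1]] U=[[3,-1,0,-2],[0,-2,2,0],[0,0,-1,1],[0,0,0,-3]]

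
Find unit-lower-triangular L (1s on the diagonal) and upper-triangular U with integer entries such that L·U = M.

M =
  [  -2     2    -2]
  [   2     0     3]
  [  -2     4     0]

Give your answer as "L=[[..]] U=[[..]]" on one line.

L=[[1,0,0],[-1,1,0],[1,1,1]] U=[[-2,2,-2],[0,2,1],[0,0,1]]

  R1 -= -1·R0 → [0,2,1]
  R2 -= 1·R0 → [0,2,2]
  R2 -= 1·R1 → [0,0,1]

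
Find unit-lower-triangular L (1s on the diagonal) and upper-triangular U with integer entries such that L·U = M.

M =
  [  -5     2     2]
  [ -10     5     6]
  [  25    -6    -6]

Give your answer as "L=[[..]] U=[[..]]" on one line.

L=[[1,0,0],[2,1,0],[-5,4,1]] U=[[-5,2,2],[0,1,2],[0,0,-4]]

  R1 -= 2·R0 → [0,1,2]
  R2 -= -5·R0 → [0,4,4]
  R2 -= 4·R1 → [0,0,-4]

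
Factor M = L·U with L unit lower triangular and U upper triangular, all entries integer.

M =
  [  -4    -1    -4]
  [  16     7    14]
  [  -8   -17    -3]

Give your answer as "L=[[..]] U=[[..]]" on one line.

  R1 -= -4·R0 → [0,3,-2]
  R2 -= 2·R0 → [0,-15,5]
  R2 -= -5·R1 → [0,0,-5]

L=[[1,0,0],[-4,1,0],[2,-5,1]] U=[[-4,-1,-4],[0,3,-2],[0,0,-5]]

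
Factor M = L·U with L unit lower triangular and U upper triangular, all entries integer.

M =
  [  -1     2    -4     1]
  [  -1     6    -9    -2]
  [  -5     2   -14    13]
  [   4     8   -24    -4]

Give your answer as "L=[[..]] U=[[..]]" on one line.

L=[[1,0,0,0],[1,1,0,0],[5,-2,1,0],[-4,4,5,1]] U=[[-1,2,-4,1],[0,4,-5,-3],[0,0,-4,2],[0,0,0,2]]

  R1 -= 1·R0 → [0,4,-5,-3]
  R2 -= 5·R0 → [0,-8,6,8]
  R3 -= -4·R0 → [0,16,-40,0]
  R2 -= -2·R1 → [0,0,-4,2]
  R3 -= 4·R1 → [0,0,-20,12]
  R3 -= 5·R2 → [0,0,0,2]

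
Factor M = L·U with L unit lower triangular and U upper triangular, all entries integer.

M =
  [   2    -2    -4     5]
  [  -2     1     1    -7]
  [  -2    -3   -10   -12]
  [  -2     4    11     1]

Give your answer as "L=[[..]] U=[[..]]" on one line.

L=[[1,0,0,0],[-1,1,0,0],[-1,5,1,0],[-1,-2,1,1]] U=[[2,-2,-4,5],[0,-1,-3,-2],[0,0,1,3],[0,0,0,-1]]

  r1 -= -1·r0 → [0,-1,-3,-2]
  r2 -= -1·r0 → [0,-5,-14,-7]
  r3 -= -1·r0 → [0,2,7,6]
  r2 -= 5·r1 → [0,0,1,3]
  r3 -= -2·r1 → [0,0,1,2]
  r3 -= 1·r2 → [0,0,0,-1]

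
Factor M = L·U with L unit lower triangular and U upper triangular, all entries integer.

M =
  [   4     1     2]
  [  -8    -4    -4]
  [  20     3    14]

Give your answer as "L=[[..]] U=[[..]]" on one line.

  R1 -= -2·R0 → [0,-2,0]
  R2 -= 5·R0 → [0,-2,4]
  R2 -= 1·R1 → [0,0,4]

L=[[1,0,0],[-2,1,0],[5,1,1]] U=[[4,1,2],[0,-2,0],[0,0,4]]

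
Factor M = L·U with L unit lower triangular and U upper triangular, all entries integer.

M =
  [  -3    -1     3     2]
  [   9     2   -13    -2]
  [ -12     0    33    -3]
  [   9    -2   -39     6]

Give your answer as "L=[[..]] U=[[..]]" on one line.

  R1 -= -3·R0 → [0,-1,-4,4]
  R2 -= 4·R0 → [0,4,21,-11]
  R3 -= -3·R0 → [0,-5,-30,12]
  R2 -= -4·R1 → [0,0,5,5]
  R3 -= 5·R1 → [0,0,-10,-8]
  R3 -= -2·R2 → [0,0,0,2]

L=[[1,0,0,0],[-3,1,0,0],[4,-4,1,0],[-3,5,-2,1]] U=[[-3,-1,3,2],[0,-1,-4,4],[0,0,5,5],[0,0,0,2]]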